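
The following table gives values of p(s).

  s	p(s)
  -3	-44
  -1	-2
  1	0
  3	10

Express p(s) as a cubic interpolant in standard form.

p(s) = s^3 - 2s^2 + 1

Newton's divided differences:
p[-3,-1] = (-2 - (-44)) / (-1 - (-3)) = 21
p[-1,1] = (0 - (-2)) / (1 - (-1)) = 1
p[1,3] = (10 - 0) / (3 - 1) = 5
p[-3,-1,1] = (1 - 21) / (1 - (-3)) = -5
p[-1,1,3] = (5 - 1) / (3 - (-1)) = 1
p[-3,-1,1,3] = (1 - (-5)) / (3 - (-3)) = 1
p(s) = -44 + 21·(s + 3) + (-5)·(s + 3)(s + 1) + 1·(s + 3)(s + 1)(s - 1)
Expanding: p(s) = s^3 - 2s^2 + 1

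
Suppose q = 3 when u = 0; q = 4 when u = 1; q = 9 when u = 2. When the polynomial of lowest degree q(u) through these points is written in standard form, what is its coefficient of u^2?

L_0(u) = (u - 1)(u - 2) / [2] = (1/2)u^2 - (3/2)u + 1
L_1(u) = u(u - 2) / [-1] = -u^2 + 2u
L_2(u) = u(u - 1) / [2] = (1/2)u^2 - (1/2)u
q(u) = 3·L_0 + 4·L_1 + 9·L_2
Only the coefficient of u^2 is needed; take it from each L_i and combine:
3·(1/2) + 4·(-1) + 9·(1/2) = 2

2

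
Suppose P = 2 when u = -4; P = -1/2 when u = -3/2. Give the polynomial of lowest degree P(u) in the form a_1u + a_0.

P(u) = -u - 2

Build the Lagrange basis polynomials:
L_0(u) = (u + 3/2) / [-5/2] = -(2/5)u - 3/5
L_1(u) = (u + 4) / [5/2] = (2/5)u + 8/5
P(u) = 2·L_0 + (-1/2)·L_1
  2·L_0(u) = -(4/5)u - 6/5
  (-1/2)·L_1(u) = -(1/5)u - 4/5
Adding term by term: -u - 2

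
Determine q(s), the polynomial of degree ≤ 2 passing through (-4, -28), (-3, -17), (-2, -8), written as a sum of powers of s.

q(s) = -s^2 + 4s + 4

Newton's divided differences:
q[-4,-3] = (-17 - (-28)) / (-3 - (-4)) = 11
q[-3,-2] = (-8 - (-17)) / (-2 - (-3)) = 9
q[-4,-3,-2] = (9 - 11) / (-2 - (-4)) = -1
q(s) = -28 + 11·(s + 4) + (-1)·(s + 4)(s + 3)
Expanding: q(s) = -s^2 + 4s + 4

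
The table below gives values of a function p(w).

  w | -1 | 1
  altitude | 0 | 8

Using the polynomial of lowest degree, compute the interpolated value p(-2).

-4

L_0(-2) = (-3)/[(-2)] = 3/2
L_1(-2) = (-1)/[(2)] = -1/2
Sum: 0 + 8·(-1/2) = -4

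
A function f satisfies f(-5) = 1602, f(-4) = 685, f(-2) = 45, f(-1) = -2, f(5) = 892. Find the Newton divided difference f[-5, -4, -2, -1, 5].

f[-5,-4] = (685 - 1602) / (-4 - (-5)) = -917
f[-4,-2] = (45 - 685) / (-2 - (-4)) = -320
f[-2,-1] = (-2 - 45) / (-1 - (-2)) = -47
f[-1,5] = (892 - (-2)) / (5 - (-1)) = 149
f[-5,-4,-2] = (-320 - (-917)) / (-2 - (-5)) = 199
f[-4,-2,-1] = (-47 - (-320)) / (-1 - (-4)) = 91
f[-2,-1,5] = (149 - (-47)) / (5 - (-2)) = 28
f[-5,-4,-2,-1] = (91 - 199) / (-1 - (-5)) = -27
f[-4,-2,-1,5] = (28 - 91) / (5 - (-4)) = -7
f[-5,-4,-2,-1,5] = (-7 - (-27)) / (5 - (-5)) = 2

2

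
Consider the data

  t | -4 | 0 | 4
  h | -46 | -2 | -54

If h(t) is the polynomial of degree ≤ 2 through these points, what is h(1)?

-6

Using Newton's divided-difference form:
h[-4,0] = (-2 - (-46)) / (0 - (-4)) = 11
h[0,4] = (-54 - (-2)) / (4 - 0) = -13
h[-4,0,4] = (-13 - 11) / (4 - (-4)) = -3
h(1) = -46 + 11·(5) + (-3)·(5)·(1) = -6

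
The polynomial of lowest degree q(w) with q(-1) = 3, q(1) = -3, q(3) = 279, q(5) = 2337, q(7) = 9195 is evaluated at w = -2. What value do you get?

69

L_0(-2) = (-3)·(-5)·(-7)·(-9)/[(-2)·(-4)·(-6)·(-8)] = 315/128
L_1(-2) = (-1)·(-5)·(-7)·(-9)/[(2)·(-2)·(-4)·(-6)] = -105/32
L_2(-2) = (-1)·(-3)·(-7)·(-9)/[(4)·(2)·(-2)·(-4)] = 189/64
L_3(-2) = (-1)·(-3)·(-5)·(-9)/[(6)·(4)·(2)·(-2)] = -45/32
L_4(-2) = (-1)·(-3)·(-5)·(-7)/[(8)·(6)·(4)·(2)] = 35/128
Sum: 3·(315/128) + (-3)·(-105/32) + 279·(189/64) + 2337·(-45/32) + 9195·(35/128) = 69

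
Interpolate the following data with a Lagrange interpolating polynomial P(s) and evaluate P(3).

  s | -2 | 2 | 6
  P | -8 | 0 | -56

-8

Evaluate each Lagrange basis at s = 3:
L_0(3) = (1)·(-3)/[(-4)·(-8)] = -3/32
L_1(3) = (5)·(-3)/[(4)·(-4)] = 15/16
L_2(3) = (5)·(1)/[(8)·(4)] = 5/32
Sum: (-8)·(-3/32) + 0 + (-56)·(5/32) = -8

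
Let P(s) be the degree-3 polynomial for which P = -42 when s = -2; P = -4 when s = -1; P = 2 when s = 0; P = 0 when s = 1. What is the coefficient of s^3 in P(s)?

4

The leading coefficient equals the top divided difference P[-2,-1,0,1].
P[-2,-1] = (-4 - (-42)) / (-1 - (-2)) = 38
P[-1,0] = (2 - (-4)) / (0 - (-1)) = 6
P[0,1] = (0 - 2) / (1 - 0) = -2
P[-2,-1,0] = (6 - 38) / (0 - (-2)) = -16
P[-1,0,1] = (-2 - 6) / (1 - (-1)) = -4
P[-2,-1,0,1] = (-4 - (-16)) / (1 - (-2)) = 4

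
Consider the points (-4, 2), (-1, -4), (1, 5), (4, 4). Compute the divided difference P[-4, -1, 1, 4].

-17/60

P[-4,-1] = (-4 - 2) / (-1 - (-4)) = -2
P[-1,1] = (5 - (-4)) / (1 - (-1)) = 9/2
P[1,4] = (4 - 5) / (4 - 1) = -1/3
P[-4,-1,1] = (9/2 - (-2)) / (1 - (-4)) = 13/10
P[-1,1,4] = (-1/3 - 9/2) / (4 - (-1)) = -29/30
P[-4,-1,1,4] = (-29/30 - 13/10) / (4 - (-4)) = -17/60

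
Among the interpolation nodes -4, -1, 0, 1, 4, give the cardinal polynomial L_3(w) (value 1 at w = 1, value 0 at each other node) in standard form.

L_3(w) = -(1/30)w^4 - (1/30)w^3 + (8/15)w^2 + (8/15)w

L_3(w) = (w + 4)(w + 1)w(w - 4) / [(5)·(2)·(1)·(-3)]
       = (w^4 + w^3 - 16w^2 - 16w) / (-30)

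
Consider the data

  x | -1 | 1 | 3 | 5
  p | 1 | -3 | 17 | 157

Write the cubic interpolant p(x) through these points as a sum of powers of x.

p(x) = 2x^3 - 3x^2 - 4x + 2

L_0(x) = (x - 1)(x - 3)(x - 5) / [-48] = -(1/48)x^3 + (3/16)x^2 - (23/48)x + 5/16
L_1(x) = (x + 1)(x - 3)(x - 5) / [16] = (1/16)x^3 - (7/16)x^2 + (7/16)x + 15/16
L_2(x) = (x + 1)(x - 1)(x - 5) / [-16] = -(1/16)x^3 + (5/16)x^2 + (1/16)x - 5/16
L_3(x) = (x + 1)(x - 1)(x - 3) / [48] = (1/48)x^3 - (1/16)x^2 - (1/48)x + 1/16
p(x) = 1·L_0 + (-3)·L_1 + 17·L_2 + 157·L_3
  1·L_0(x) = -(1/48)x^3 + (3/16)x^2 - (23/48)x + 5/16
  (-3)·L_1(x) = -(3/16)x^3 + (21/16)x^2 - (21/16)x - 45/16
  17·L_2(x) = -(17/16)x^3 + (85/16)x^2 + (17/16)x - 85/16
  157·L_3(x) = (157/48)x^3 - (157/16)x^2 - (157/48)x + 157/16
Adding term by term: 2x^3 - 3x^2 - 4x + 2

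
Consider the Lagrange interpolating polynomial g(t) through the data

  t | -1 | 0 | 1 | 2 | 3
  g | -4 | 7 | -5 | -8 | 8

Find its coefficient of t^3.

43/6

Build the Lagrange basis polynomials:
L_0(t) = t(t - 1)(t - 2)(t - 3) / [24] = (1/24)t^4 - (1/4)t^3 + (11/24)t^2 - (1/4)t
L_1(t) = (t + 1)(t - 1)(t - 2)(t - 3) / [-6] = -(1/6)t^4 + (5/6)t^3 - (5/6)t^2 - (5/6)t + 1
L_2(t) = (t + 1)t(t - 2)(t - 3) / [4] = (1/4)t^4 - t^3 + (1/4)t^2 + (3/2)t
L_3(t) = (t + 1)t(t - 1)(t - 3) / [-6] = -(1/6)t^4 + (1/2)t^3 + (1/6)t^2 - (1/2)t
L_4(t) = (t + 1)t(t - 1)(t - 2) / [24] = (1/24)t^4 - (1/12)t^3 - (1/24)t^2 + (1/12)t
g(t) = (-4)·L_0 + 7·L_1 + (-5)·L_2 + (-8)·L_3 + 8·L_4
Only the coefficient of t^3 is needed; take it from each L_i and combine:
(-4)·(-1/4) + 7·(5/6) + (-5)·(-1) + (-8)·(1/2) + 8·(-1/12) = 43/6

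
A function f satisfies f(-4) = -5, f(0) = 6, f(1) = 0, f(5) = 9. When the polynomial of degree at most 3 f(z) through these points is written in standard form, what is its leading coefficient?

17/45

The leading coefficient equals the top divided difference f[-4,0,1,5].
f[-4,0] = (6 - (-5)) / (0 - (-4)) = 11/4
f[0,1] = (0 - 6) / (1 - 0) = -6
f[1,5] = (9 - 0) / (5 - 1) = 9/4
f[-4,0,1] = (-6 - 11/4) / (1 - (-4)) = -7/4
f[0,1,5] = (9/4 - (-6)) / (5 - 0) = 33/20
f[-4,0,1,5] = (33/20 - (-7/4)) / (5 - (-4)) = 17/45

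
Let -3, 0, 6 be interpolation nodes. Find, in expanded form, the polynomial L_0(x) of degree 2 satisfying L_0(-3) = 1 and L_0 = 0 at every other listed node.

L_0(x) = (1/27)x^2 - (2/9)x

L_0(x) = x(x - 6) / [(-3)·(-9)]
       = (x^2 - 6x) / (27)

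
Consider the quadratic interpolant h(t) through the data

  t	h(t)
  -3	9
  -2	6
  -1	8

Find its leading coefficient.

The leading coefficient equals the top divided difference h[-3,-2,-1].
h[-3,-2] = (6 - 9) / (-2 - (-3)) = -3
h[-2,-1] = (8 - 6) / (-1 - (-2)) = 2
h[-3,-2,-1] = (2 - (-3)) / (-1 - (-3)) = 5/2

5/2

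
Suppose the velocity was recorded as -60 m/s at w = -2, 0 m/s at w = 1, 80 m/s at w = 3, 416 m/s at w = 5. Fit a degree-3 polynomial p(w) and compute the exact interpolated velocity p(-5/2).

-203/2

Using Newton's divided-difference form:
p[-2,1] = (0 - (-60)) / (1 - (-2)) = 20
p[1,3] = (80 - 0) / (3 - 1) = 40
p[3,5] = (416 - 80) / (5 - 3) = 168
p[-2,1,3] = (40 - 20) / (3 - (-2)) = 4
p[1,3,5] = (168 - 40) / (5 - 1) = 32
p[-2,1,3,5] = (32 - 4) / (5 - (-2)) = 4
p(-5/2) = -60 + 20·(-1/2) + 4·(-1/2)·(-7/2) + 4·(-1/2)·(-7/2)·(-11/2) = -203/2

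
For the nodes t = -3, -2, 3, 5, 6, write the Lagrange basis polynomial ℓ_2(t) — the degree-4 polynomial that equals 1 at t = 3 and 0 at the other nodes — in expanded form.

ℓ_2(t) = (t + 3)(t + 2)(t - 5)(t - 6) / [(6)·(5)·(-2)·(-3)]
       = (t^4 - 6t^3 - 19t^2 + 84t + 180) / (180)

ℓ_2(t) = (1/180)t^4 - (1/30)t^3 - (19/180)t^2 + (7/15)t + 1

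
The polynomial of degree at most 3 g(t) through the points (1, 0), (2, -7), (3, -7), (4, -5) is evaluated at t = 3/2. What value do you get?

-75/16

L_0(3/2) = (-1/2)·(-3/2)·(-5/2)/[(-1)·(-2)·(-3)] = 5/16
L_1(3/2) = (1/2)·(-3/2)·(-5/2)/[(1)·(-1)·(-2)] = 15/16
L_2(3/2) = (1/2)·(-1/2)·(-5/2)/[(2)·(1)·(-1)] = -5/16
L_3(3/2) = (1/2)·(-1/2)·(-3/2)/[(3)·(2)·(1)] = 1/16
Sum: 0 + (-7)·(15/16) + (-7)·(-5/16) + (-5)·(1/16) = -75/16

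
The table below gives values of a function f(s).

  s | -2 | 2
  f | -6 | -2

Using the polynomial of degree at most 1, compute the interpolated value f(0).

L_0(0) = (-2)/[(-4)] = 1/2
L_1(0) = (2)/[(4)] = 1/2
Sum: (-6)·(1/2) + (-2)·(1/2) = -4

-4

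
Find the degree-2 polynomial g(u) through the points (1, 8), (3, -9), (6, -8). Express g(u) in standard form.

Build the Lagrange basis polynomials:
L_0(u) = (u - 3)(u - 6) / [10] = (1/10)u^2 - (9/10)u + 9/5
L_1(u) = (u - 1)(u - 6) / [-6] = -(1/6)u^2 + (7/6)u - 1
L_2(u) = (u - 1)(u - 3) / [15] = (1/15)u^2 - (4/15)u + 1/5
g(u) = 8·L_0 + (-9)·L_1 + (-8)·L_2
  8·L_0(u) = (4/5)u^2 - (36/5)u + 72/5
  (-9)·L_1(u) = (3/2)u^2 - (21/2)u + 9
  (-8)·L_2(u) = -(8/15)u^2 + (32/15)u - 8/5
Adding term by term: (53/30)u^2 - (467/30)u + 109/5

g(u) = (53/30)u^2 - (467/30)u + 109/5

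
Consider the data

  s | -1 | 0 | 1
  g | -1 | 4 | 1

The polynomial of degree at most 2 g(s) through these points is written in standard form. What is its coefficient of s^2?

The leading coefficient equals the top divided difference g[-1,0,1].
g[-1,0] = (4 - (-1)) / (0 - (-1)) = 5
g[0,1] = (1 - 4) / (1 - 0) = -3
g[-1,0,1] = (-3 - 5) / (1 - (-1)) = -4

-4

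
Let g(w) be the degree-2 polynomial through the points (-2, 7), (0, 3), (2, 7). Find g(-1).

4

Using Newton's divided-difference form:
g[-2,0] = (3 - 7) / (0 - (-2)) = -2
g[0,2] = (7 - 3) / (2 - 0) = 2
g[-2,0,2] = (2 - (-2)) / (2 - (-2)) = 1
g(-1) = 7 + (-2)·(1) + 1·(1)·(-1) = 4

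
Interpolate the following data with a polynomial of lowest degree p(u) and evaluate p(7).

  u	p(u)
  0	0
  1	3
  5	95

Using Newton's divided-difference form:
p[0,1] = (3 - 0) / (1 - 0) = 3
p[1,5] = (95 - 3) / (5 - 1) = 23
p[0,1,5] = (23 - 3) / (5 - 0) = 4
p(7) = 0 + 3·(7) + 4·(7)·(6) = 189

189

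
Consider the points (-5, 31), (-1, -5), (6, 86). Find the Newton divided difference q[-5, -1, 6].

2

q[-5,-1] = (-5 - 31) / (-1 - (-5)) = -9
q[-1,6] = (86 - (-5)) / (6 - (-1)) = 13
q[-5,-1,6] = (13 - (-9)) / (6 - (-5)) = 2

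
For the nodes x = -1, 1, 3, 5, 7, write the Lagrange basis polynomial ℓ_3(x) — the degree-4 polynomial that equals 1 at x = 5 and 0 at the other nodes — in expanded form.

ℓ_3(x) = -(1/96)x^4 + (5/48)x^3 - (5/24)x^2 - (5/48)x + 7/32

ℓ_3(x) = (x + 1)(x - 1)(x - 3)(x - 7) / [(6)·(4)·(2)·(-2)]
       = (x^4 - 10x^3 + 20x^2 + 10x - 21) / (-96)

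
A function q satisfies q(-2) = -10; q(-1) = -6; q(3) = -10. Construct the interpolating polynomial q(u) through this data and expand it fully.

q(u) = -u^2 + u - 4

L_0(u) = (u + 1)(u - 3) / [5] = (1/5)u^2 - (2/5)u - 3/5
L_1(u) = (u + 2)(u - 3) / [-4] = -(1/4)u^2 + (1/4)u + 3/2
L_2(u) = (u + 2)(u + 1) / [20] = (1/20)u^2 + (3/20)u + 1/10
q(u) = (-10)·L_0 + (-6)·L_1 + (-10)·L_2
  (-10)·L_0(u) = -2u^2 + 4u + 6
  (-6)·L_1(u) = (3/2)u^2 - (3/2)u - 9
  (-10)·L_2(u) = -(1/2)u^2 - (3/2)u - 1
Adding term by term: -u^2 + u - 4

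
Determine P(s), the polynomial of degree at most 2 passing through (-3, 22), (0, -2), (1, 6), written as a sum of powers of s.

P(s) = 4s^2 + 4s - 2

Newton's divided differences:
P[-3,0] = (-2 - 22) / (0 - (-3)) = -8
P[0,1] = (6 - (-2)) / (1 - 0) = 8
P[-3,0,1] = (8 - (-8)) / (1 - (-3)) = 4
P(s) = 22 + (-8)·(s + 3) + 4·(s + 3)s
Expanding: P(s) = 4s^2 + 4s - 2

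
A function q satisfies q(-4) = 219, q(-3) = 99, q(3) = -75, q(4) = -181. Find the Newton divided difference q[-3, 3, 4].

-11

q[-3,3] = (-75 - 99) / (3 - (-3)) = -29
q[3,4] = (-181 - (-75)) / (4 - 3) = -106
q[-3,3,4] = (-106 - (-29)) / (4 - (-3)) = -11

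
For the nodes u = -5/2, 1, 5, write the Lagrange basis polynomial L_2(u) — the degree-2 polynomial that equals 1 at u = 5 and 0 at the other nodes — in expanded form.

L_2(u) = (u + 5/2)(u - 1) / [(15/2)·(4)]
       = (u^2 + (3/2)u - 5/2) / (30)

L_2(u) = (1/30)u^2 + (1/20)u - 1/12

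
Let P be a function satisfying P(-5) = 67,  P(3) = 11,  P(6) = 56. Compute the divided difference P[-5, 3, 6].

P[-5,3] = (11 - 67) / (3 - (-5)) = -7
P[3,6] = (56 - 11) / (6 - 3) = 15
P[-5,3,6] = (15 - (-7)) / (6 - (-5)) = 2

2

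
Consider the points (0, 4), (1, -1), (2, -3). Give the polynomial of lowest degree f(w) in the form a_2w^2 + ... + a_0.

f(w) = (3/2)w^2 - (13/2)w + 4

Newton's divided differences:
f[0,1] = (-1 - 4) / (1 - 0) = -5
f[1,2] = (-3 - (-1)) / (2 - 1) = -2
f[0,1,2] = (-2 - (-5)) / (2 - 0) = 3/2
f(w) = 4 + (-5)·w + (3/2)·w(w - 1)
Expanding: f(w) = (3/2)w^2 - (13/2)w + 4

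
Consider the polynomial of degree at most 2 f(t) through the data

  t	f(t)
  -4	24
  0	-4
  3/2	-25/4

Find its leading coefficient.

1

L_0(t) = t(t - 3/2) / [22] = (1/22)t^2 - (3/44)t
L_1(t) = (t + 4)(t - 3/2) / [-6] = -(1/6)t^2 - (5/12)t + 1
L_2(t) = (t + 4)t / [33/4] = (4/33)t^2 + (16/33)t
f(t) = 24·L_0 + (-4)·L_1 + (-25/4)·L_2
Only the coefficient of t^2 is needed; take it from each L_i and combine:
24·(1/22) + (-4)·(-1/6) + (-25/4)·(4/33) = 1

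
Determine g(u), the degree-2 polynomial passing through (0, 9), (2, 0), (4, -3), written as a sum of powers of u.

g(u) = (3/4)u^2 - 6u + 9

Build the Lagrange basis polynomials:
L_0(u) = (u - 2)(u - 4) / [8] = (1/8)u^2 - (3/4)u + 1
L_1(u) = u(u - 4) / [-4] = -(1/4)u^2 + u
L_2(u) = u(u - 2) / [8] = (1/8)u^2 - (1/4)u
g(u) = 9·L_0 + 0·L_1 + (-3)·L_2
  9·L_0(u) = (9/8)u^2 - (27/4)u + 9
  0·L_1(u) = 0
  (-3)·L_2(u) = -(3/8)u^2 + (3/4)u
Adding term by term: (3/4)u^2 - 6u + 9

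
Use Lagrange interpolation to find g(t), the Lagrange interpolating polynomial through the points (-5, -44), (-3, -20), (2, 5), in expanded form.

g(t) = -t^2 + 4t + 1

L_0(t) = (t + 3)(t - 2) / [14] = (1/14)t^2 + (1/14)t - 3/7
L_1(t) = (t + 5)(t - 2) / [-10] = -(1/10)t^2 - (3/10)t + 1
L_2(t) = (t + 5)(t + 3) / [35] = (1/35)t^2 + (8/35)t + 3/7
g(t) = (-44)·L_0 + (-20)·L_1 + 5·L_2
  (-44)·L_0(t) = -(22/7)t^2 - (22/7)t + 132/7
  (-20)·L_1(t) = 2t^2 + 6t - 20
  5·L_2(t) = (1/7)t^2 + (8/7)t + 15/7
Adding term by term: -t^2 + 4t + 1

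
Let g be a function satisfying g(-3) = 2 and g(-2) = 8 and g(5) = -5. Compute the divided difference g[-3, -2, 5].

g[-3,-2] = (8 - 2) / (-2 - (-3)) = 6
g[-2,5] = (-5 - 8) / (5 - (-2)) = -13/7
g[-3,-2,5] = (-13/7 - 6) / (5 - (-3)) = -55/56

-55/56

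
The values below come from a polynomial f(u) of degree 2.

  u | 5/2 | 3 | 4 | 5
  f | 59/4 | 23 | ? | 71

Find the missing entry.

The 3 known values determine f uniquely (degree ≤ 2).
L_0(4) = (1)·(-1)/[(-1/2)·(-5/2)] = -4/5
L_1(4) = (3/2)·(-1)/[(1/2)·(-2)] = 3/2
L_2(4) = (3/2)·(1)/[(5/2)·(2)] = 3/10
Sum: 59/4·(-4/5) + 23·(3/2) + 71·(3/10) = 44

44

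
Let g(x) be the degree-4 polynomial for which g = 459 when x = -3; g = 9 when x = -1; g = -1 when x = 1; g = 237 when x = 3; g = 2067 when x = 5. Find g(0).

-3

Using Newton's divided-difference form:
g[-3,-1] = (9 - 459) / (-1 - (-3)) = -225
g[-1,1] = (-1 - 9) / (1 - (-1)) = -5
g[1,3] = (237 - (-1)) / (3 - 1) = 119
g[3,5] = (2067 - 237) / (5 - 3) = 915
g[-3,-1,1] = (-5 - (-225)) / (1 - (-3)) = 55
g[-1,1,3] = (119 - (-5)) / (3 - (-1)) = 31
g[1,3,5] = (915 - 119) / (5 - 1) = 199
g[-3,-1,1,3] = (31 - 55) / (3 - (-3)) = -4
g[-1,1,3,5] = (199 - 31) / (5 - (-1)) = 28
g[-3,-1,1,3,5] = (28 - (-4)) / (5 - (-3)) = 4
g(0) = 459 + (-225)·(3) + 55·(3)·(1) + (-4)·(3)·(1)·(-1) + 4·(3)·(1)·(-1)·(-3) = -3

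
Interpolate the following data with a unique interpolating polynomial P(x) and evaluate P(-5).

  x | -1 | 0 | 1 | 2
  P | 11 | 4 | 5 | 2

Evaluate each Lagrange basis at x = -5:
L_0(-5) = (-5)·(-6)·(-7)/[(-1)·(-2)·(-3)] = 35
L_1(-5) = (-4)·(-6)·(-7)/[(1)·(-1)·(-2)] = -84
L_2(-5) = (-4)·(-5)·(-7)/[(2)·(1)·(-1)] = 70
L_3(-5) = (-4)·(-5)·(-6)/[(3)·(2)·(1)] = -20
Sum: 11·(35) + 4·(-84) + 5·(70) + 2·(-20) = 359

359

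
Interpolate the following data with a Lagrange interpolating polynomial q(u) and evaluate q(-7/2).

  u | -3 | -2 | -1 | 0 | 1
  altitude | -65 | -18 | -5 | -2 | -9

-1845/16

Evaluate each Lagrange basis at u = -7/2:
L_0(-7/2) = (-3/2)·(-5/2)·(-7/2)·(-9/2)/[(-1)·(-2)·(-3)·(-4)] = 315/128
L_1(-7/2) = (-1/2)·(-5/2)·(-7/2)·(-9/2)/[(1)·(-1)·(-2)·(-3)] = -105/32
L_2(-7/2) = (-1/2)·(-3/2)·(-7/2)·(-9/2)/[(2)·(1)·(-1)·(-2)] = 189/64
L_3(-7/2) = (-1/2)·(-3/2)·(-5/2)·(-9/2)/[(3)·(2)·(1)·(-1)] = -45/32
L_4(-7/2) = (-1/2)·(-3/2)·(-5/2)·(-7/2)/[(4)·(3)·(2)·(1)] = 35/128
Sum: (-65)·(315/128) + (-18)·(-105/32) + (-5)·(189/64) + (-2)·(-45/32) + (-9)·(35/128) = -1845/16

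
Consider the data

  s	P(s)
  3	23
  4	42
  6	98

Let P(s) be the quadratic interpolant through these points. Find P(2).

L_0(2) = (-2)·(-4)/[(-1)·(-3)] = 8/3
L_1(2) = (-1)·(-4)/[(1)·(-2)] = -2
L_2(2) = (-1)·(-2)/[(3)·(2)] = 1/3
Sum: 23·(8/3) + 42·(-2) + 98·(1/3) = 10

10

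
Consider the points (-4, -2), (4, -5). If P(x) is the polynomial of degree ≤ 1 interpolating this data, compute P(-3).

-19/8

L_0(-3) = (-7)/[(-8)] = 7/8
L_1(-3) = (1)/[(8)] = 1/8
Sum: (-2)·(7/8) + (-5)·(1/8) = -19/8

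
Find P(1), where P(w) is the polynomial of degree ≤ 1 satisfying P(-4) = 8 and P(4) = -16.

Evaluate each Lagrange basis at w = 1:
L_0(1) = (-3)/[(-8)] = 3/8
L_1(1) = (5)/[(8)] = 5/8
Sum: 8·(3/8) + (-16)·(5/8) = -7

-7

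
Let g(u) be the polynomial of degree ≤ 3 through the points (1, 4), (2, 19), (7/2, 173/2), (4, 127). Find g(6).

Evaluate each Lagrange basis at u = 6:
L_0(6) = (4)·(5/2)·(2)/[(-1)·(-5/2)·(-3)] = -8/3
L_1(6) = (5)·(5/2)·(2)/[(1)·(-3/2)·(-2)] = 25/3
L_2(6) = (5)·(4)·(2)/[(5/2)·(3/2)·(-1/2)] = -64/3
L_3(6) = (5)·(4)·(5/2)/[(3)·(2)·(1/2)] = 50/3
Sum: 4·(-8/3) + 19·(25/3) + 173/2·(-64/3) + 127·(50/3) = 419

419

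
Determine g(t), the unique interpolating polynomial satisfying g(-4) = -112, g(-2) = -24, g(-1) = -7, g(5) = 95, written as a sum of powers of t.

g(t) = t^3 - 2t^2 + 4t

Newton's divided differences:
g[-4,-2] = (-24 - (-112)) / (-2 - (-4)) = 44
g[-2,-1] = (-7 - (-24)) / (-1 - (-2)) = 17
g[-1,5] = (95 - (-7)) / (5 - (-1)) = 17
g[-4,-2,-1] = (17 - 44) / (-1 - (-4)) = -9
g[-2,-1,5] = (17 - 17) / (5 - (-2)) = 0
g[-4,-2,-1,5] = (0 - (-9)) / (5 - (-4)) = 1
g(t) = -112 + 44·(t + 4) + (-9)·(t + 4)(t + 2) + 1·(t + 4)(t + 2)(t + 1)
Expanding: g(t) = t^3 - 2t^2 + 4t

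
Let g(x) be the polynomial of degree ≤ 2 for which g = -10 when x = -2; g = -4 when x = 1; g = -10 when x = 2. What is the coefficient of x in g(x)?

0

L_0(x) = (x - 1)(x - 2) / [12] = (1/12)x^2 - (1/4)x + 1/6
L_1(x) = (x + 2)(x - 2) / [-3] = -(1/3)x^2 + 4/3
L_2(x) = (x + 2)(x - 1) / [4] = (1/4)x^2 + (1/4)x - 1/2
g(x) = (-10)·L_0 + (-4)·L_1 + (-10)·L_2
Only the coefficient of x is needed; take it from each L_i and combine:
(-10)·(-1/4) + (-4)·(0) + (-10)·(1/4) = 0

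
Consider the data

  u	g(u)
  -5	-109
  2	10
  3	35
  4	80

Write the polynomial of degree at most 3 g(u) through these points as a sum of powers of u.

g(u) = u^3 + u^2 + u - 4

Build the Lagrange basis polynomials:
L_0(u) = (u - 2)(u - 3)(u - 4) / [-504] = -(1/504)u^3 + (1/56)u^2 - (13/252)u + 1/21
L_1(u) = (u + 5)(u - 3)(u - 4) / [14] = (1/14)u^3 - (1/7)u^2 - (23/14)u + 30/7
L_2(u) = (u + 5)(u - 2)(u - 4) / [-8] = -(1/8)u^3 + (1/8)u^2 + (11/4)u - 5
L_3(u) = (u + 5)(u - 2)(u - 3) / [18] = (1/18)u^3 - (19/18)u + 5/3
g(u) = (-109)·L_0 + 10·L_1 + 35·L_2 + 80·L_3
  (-109)·L_0(u) = (109/504)u^3 - (109/56)u^2 + (1417/252)u - 109/21
  10·L_1(u) = (5/7)u^3 - (10/7)u^2 - (115/7)u + 300/7
  35·L_2(u) = -(35/8)u^3 + (35/8)u^2 + (385/4)u - 175
  80·L_3(u) = (40/9)u^3 - (760/9)u + 400/3
Adding term by term: u^3 + u^2 + u - 4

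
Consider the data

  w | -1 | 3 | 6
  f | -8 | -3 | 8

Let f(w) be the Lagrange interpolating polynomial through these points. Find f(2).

L_0(2) = (-1)·(-4)/[(-4)·(-7)] = 1/7
L_1(2) = (3)·(-4)/[(4)·(-3)] = 1
L_2(2) = (3)·(-1)/[(7)·(3)] = -1/7
Sum: (-8)·(1/7) + (-3)·(1) + 8·(-1/7) = -37/7

-37/7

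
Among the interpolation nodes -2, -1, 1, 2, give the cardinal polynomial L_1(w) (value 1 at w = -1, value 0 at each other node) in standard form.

L_1(w) = (1/6)w^3 - (1/6)w^2 - (2/3)w + 2/3

L_1(w) = (w + 2)(w - 1)(w - 2) / [(1)·(-2)·(-3)]
       = (w^3 - w^2 - 4w + 4) / (6)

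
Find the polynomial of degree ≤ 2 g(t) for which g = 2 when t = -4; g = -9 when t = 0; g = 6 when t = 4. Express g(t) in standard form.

L_0(t) = t(t - 4) / [32] = (1/32)t^2 - (1/8)t
L_1(t) = (t + 4)(t - 4) / [-16] = -(1/16)t^2 + 1
L_2(t) = (t + 4)t / [32] = (1/32)t^2 + (1/8)t
g(t) = 2·L_0 + (-9)·L_1 + 6·L_2
  2·L_0(t) = (1/16)t^2 - (1/4)t
  (-9)·L_1(t) = (9/16)t^2 - 9
  6·L_2(t) = (3/16)t^2 + (3/4)t
Adding term by term: (13/16)t^2 + (1/2)t - 9

g(t) = (13/16)t^2 + (1/2)t - 9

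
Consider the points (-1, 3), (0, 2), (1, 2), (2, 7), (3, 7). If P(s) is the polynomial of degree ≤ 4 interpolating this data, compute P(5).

-118

L_0(5) = (5)·(4)·(3)·(2)/[(-1)·(-2)·(-3)·(-4)] = 5
L_1(5) = (6)·(4)·(3)·(2)/[(1)·(-1)·(-2)·(-3)] = -24
L_2(5) = (6)·(5)·(3)·(2)/[(2)·(1)·(-1)·(-2)] = 45
L_3(5) = (6)·(5)·(4)·(2)/[(3)·(2)·(1)·(-1)] = -40
L_4(5) = (6)·(5)·(4)·(3)/[(4)·(3)·(2)·(1)] = 15
Sum: 3·(5) + 2·(-24) + 2·(45) + 7·(-40) + 7·(15) = -118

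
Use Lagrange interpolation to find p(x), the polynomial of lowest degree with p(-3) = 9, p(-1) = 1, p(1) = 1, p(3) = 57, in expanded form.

p(x) = x^3 + 4x^2 - x - 3

L_0(x) = (x + 1)(x - 1)(x - 3) / [-48] = -(1/48)x^3 + (1/16)x^2 + (1/48)x - 1/16
L_1(x) = (x + 3)(x - 1)(x - 3) / [16] = (1/16)x^3 - (1/16)x^2 - (9/16)x + 9/16
L_2(x) = (x + 3)(x + 1)(x - 3) / [-16] = -(1/16)x^3 - (1/16)x^2 + (9/16)x + 9/16
L_3(x) = (x + 3)(x + 1)(x - 1) / [48] = (1/48)x^3 + (1/16)x^2 - (1/48)x - 1/16
p(x) = 9·L_0 + 1·L_1 + 1·L_2 + 57·L_3
  9·L_0(x) = -(3/16)x^3 + (9/16)x^2 + (3/16)x - 9/16
  1·L_1(x) = (1/16)x^3 - (1/16)x^2 - (9/16)x + 9/16
  1·L_2(x) = -(1/16)x^3 - (1/16)x^2 + (9/16)x + 9/16
  57·L_3(x) = (19/16)x^3 + (57/16)x^2 - (19/16)x - 57/16
Adding term by term: x^3 + 4x^2 - x - 3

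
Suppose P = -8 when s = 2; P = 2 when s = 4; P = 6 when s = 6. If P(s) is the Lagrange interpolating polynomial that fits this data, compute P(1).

L_0(1) = (-3)·(-5)/[(-2)·(-4)] = 15/8
L_1(1) = (-1)·(-5)/[(2)·(-2)] = -5/4
L_2(1) = (-1)·(-3)/[(4)·(2)] = 3/8
Sum: (-8)·(15/8) + 2·(-5/4) + 6·(3/8) = -61/4

-61/4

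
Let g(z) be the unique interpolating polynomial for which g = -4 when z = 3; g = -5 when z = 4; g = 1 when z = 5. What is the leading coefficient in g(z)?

The leading coefficient equals the top divided difference g[3,4,5].
g[3,4] = (-5 - (-4)) / (4 - 3) = -1
g[4,5] = (1 - (-5)) / (5 - 4) = 6
g[3,4,5] = (6 - (-1)) / (5 - 3) = 7/2

7/2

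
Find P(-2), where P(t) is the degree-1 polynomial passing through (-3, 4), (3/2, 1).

10/3

Evaluate each Lagrange basis at t = -2:
L_0(-2) = (-7/2)/[(-9/2)] = 7/9
L_1(-2) = (1)/[(9/2)] = 2/9
Sum: 4·(7/9) + 1·(2/9) = 10/3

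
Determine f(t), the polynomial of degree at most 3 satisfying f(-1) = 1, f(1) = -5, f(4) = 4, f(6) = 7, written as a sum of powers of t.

L_0(t) = (t - 1)(t - 4)(t - 6) / [-70] = -(1/70)t^3 + (11/70)t^2 - (17/35)t + 12/35
L_1(t) = (t + 1)(t - 4)(t - 6) / [30] = (1/30)t^3 - (3/10)t^2 + (7/15)t + 4/5
L_2(t) = (t + 1)(t - 1)(t - 6) / [-30] = -(1/30)t^3 + (1/5)t^2 + (1/30)t - 1/5
L_3(t) = (t + 1)(t - 1)(t - 4) / [70] = (1/70)t^3 - (2/35)t^2 - (1/70)t + 2/35
f(t) = 1·L_0 + (-5)·L_1 + 4·L_2 + 7·L_3
  1·L_0(t) = -(1/70)t^3 + (11/70)t^2 - (17/35)t + 12/35
  (-5)·L_1(t) = -(1/6)t^3 + (3/2)t^2 - (7/3)t - 4
  4·L_2(t) = -(2/15)t^3 + (4/5)t^2 + (2/15)t - 4/5
  7·L_3(t) = (1/10)t^3 - (2/5)t^2 - (1/10)t + 2/5
Adding term by term: -(3/14)t^3 + (72/35)t^2 - (39/14)t - 142/35

f(t) = -(3/14)t^3 + (72/35)t^2 - (39/14)t - 142/35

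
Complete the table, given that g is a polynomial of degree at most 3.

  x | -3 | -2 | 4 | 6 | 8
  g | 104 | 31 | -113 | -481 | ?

-1249

The 4 known values determine g uniquely (degree ≤ 3).
L_0(8) = (10)·(4)·(2)/[(-1)·(-7)·(-9)] = -80/63
L_1(8) = (11)·(4)·(2)/[(1)·(-6)·(-8)] = 11/6
L_2(8) = (11)·(10)·(2)/[(7)·(6)·(-2)] = -55/21
L_3(8) = (11)·(10)·(4)/[(9)·(8)·(2)] = 55/18
Sum: 104·(-80/63) + 31·(11/6) + (-113)·(-55/21) + (-481)·(55/18) = -1249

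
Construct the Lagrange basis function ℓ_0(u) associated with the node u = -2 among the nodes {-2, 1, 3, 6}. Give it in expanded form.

ℓ_0(u) = (u - 1)(u - 3)(u - 6) / [(-3)·(-5)·(-8)]
       = (u^3 - 10u^2 + 27u - 18) / (-120)

ℓ_0(u) = -(1/120)u^3 + (1/12)u^2 - (9/40)u + 3/20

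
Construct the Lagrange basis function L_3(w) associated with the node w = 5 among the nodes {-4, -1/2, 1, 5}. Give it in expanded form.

L_3(w) = (w + 4)(w + 1/2)(w - 1) / [(9)·(11/2)·(4)]
       = (w^3 + (7/2)w^2 - (5/2)w - 2) / (198)

L_3(w) = (1/198)w^3 + (7/396)w^2 - (5/396)w - 1/99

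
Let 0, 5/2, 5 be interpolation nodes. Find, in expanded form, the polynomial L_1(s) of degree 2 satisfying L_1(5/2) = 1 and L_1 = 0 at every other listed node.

L_1(s) = -(4/25)s^2 + (4/5)s

L_1(s) = s(s - 5) / [(5/2)·(-5/2)]
       = (s^2 - 5s) / (-25/4)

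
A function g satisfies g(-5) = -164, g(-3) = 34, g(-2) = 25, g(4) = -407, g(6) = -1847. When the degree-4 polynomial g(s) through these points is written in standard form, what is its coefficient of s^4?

-1

The leading coefficient equals the top divided difference g[-5,-3,-2,4,6].
g[-5,-3] = (34 - (-164)) / (-3 - (-5)) = 99
g[-3,-2] = (25 - 34) / (-2 - (-3)) = -9
g[-2,4] = (-407 - 25) / (4 - (-2)) = -72
g[4,6] = (-1847 - (-407)) / (6 - 4) = -720
g[-5,-3,-2] = (-9 - 99) / (-2 - (-5)) = -36
g[-3,-2,4] = (-72 - (-9)) / (4 - (-3)) = -9
g[-2,4,6] = (-720 - (-72)) / (6 - (-2)) = -81
g[-5,-3,-2,4] = (-9 - (-36)) / (4 - (-5)) = 3
g[-3,-2,4,6] = (-81 - (-9)) / (6 - (-3)) = -8
g[-5,-3,-2,4,6] = (-8 - 3) / (6 - (-5)) = -1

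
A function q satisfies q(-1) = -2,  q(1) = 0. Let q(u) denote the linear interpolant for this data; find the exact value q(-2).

Evaluate each Lagrange basis at u = -2:
L_0(-2) = (-3)/[(-2)] = 3/2
L_1(-2) = (-1)/[(2)] = -1/2
Sum: (-2)·(3/2) + 0 = -3

-3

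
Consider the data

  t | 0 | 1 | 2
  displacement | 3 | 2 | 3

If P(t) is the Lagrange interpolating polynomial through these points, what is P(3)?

L_0(3) = (2)·(1)/[(-1)·(-2)] = 1
L_1(3) = (3)·(1)/[(1)·(-1)] = -3
L_2(3) = (3)·(2)/[(2)·(1)] = 3
Sum: 3·(1) + 2·(-3) + 3·(3) = 6

6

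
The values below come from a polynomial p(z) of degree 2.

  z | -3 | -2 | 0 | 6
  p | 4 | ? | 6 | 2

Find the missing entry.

134/27

The 3 known values determine p uniquely (degree ≤ 2).
Evaluate each Lagrange basis at z = -2:
L_0(-2) = (-2)·(-8)/[(-3)·(-9)] = 16/27
L_1(-2) = (1)·(-8)/[(3)·(-6)] = 4/9
L_2(-2) = (1)·(-2)/[(9)·(6)] = -1/27
Sum: 4·(16/27) + 6·(4/9) + 2·(-1/27) = 134/27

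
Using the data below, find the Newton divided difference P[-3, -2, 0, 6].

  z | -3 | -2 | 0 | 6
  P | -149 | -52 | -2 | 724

P[-3,-2] = (-52 - (-149)) / (-2 - (-3)) = 97
P[-2,0] = (-2 - (-52)) / (0 - (-2)) = 25
P[0,6] = (724 - (-2)) / (6 - 0) = 121
P[-3,-2,0] = (25 - 97) / (0 - (-3)) = -24
P[-2,0,6] = (121 - 25) / (6 - (-2)) = 12
P[-3,-2,0,6] = (12 - (-24)) / (6 - (-3)) = 4

4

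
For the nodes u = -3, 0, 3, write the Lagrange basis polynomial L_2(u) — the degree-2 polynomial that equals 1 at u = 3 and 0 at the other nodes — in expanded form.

L_2(u) = (1/18)u^2 + (1/6)u

L_2(u) = (u + 3)u / [(6)·(3)]
       = (u^2 + 3u) / (18)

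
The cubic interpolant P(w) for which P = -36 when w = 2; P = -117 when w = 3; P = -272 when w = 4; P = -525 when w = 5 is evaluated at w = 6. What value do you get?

-900

L_0(6) = (3)·(2)·(1)/[(-1)·(-2)·(-3)] = -1
L_1(6) = (4)·(2)·(1)/[(1)·(-1)·(-2)] = 4
L_2(6) = (4)·(3)·(1)/[(2)·(1)·(-1)] = -6
L_3(6) = (4)·(3)·(2)/[(3)·(2)·(1)] = 4
Sum: (-36)·(-1) + (-117)·(4) + (-272)·(-6) + (-525)·(4) = -900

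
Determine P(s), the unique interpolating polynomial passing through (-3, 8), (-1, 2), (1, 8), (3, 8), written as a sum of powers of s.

P(s) = -(3/8)s^3 + (3/8)s^2 + (27/8)s + 37/8

L_0(s) = (s + 1)(s - 1)(s - 3) / [-48] = -(1/48)s^3 + (1/16)s^2 + (1/48)s - 1/16
L_1(s) = (s + 3)(s - 1)(s - 3) / [16] = (1/16)s^3 - (1/16)s^2 - (9/16)s + 9/16
L_2(s) = (s + 3)(s + 1)(s - 3) / [-16] = -(1/16)s^3 - (1/16)s^2 + (9/16)s + 9/16
L_3(s) = (s + 3)(s + 1)(s - 1) / [48] = (1/48)s^3 + (1/16)s^2 - (1/48)s - 1/16
P(s) = 8·L_0 + 2·L_1 + 8·L_2 + 8·L_3
  8·L_0(s) = -(1/6)s^3 + (1/2)s^2 + (1/6)s - 1/2
  2·L_1(s) = (1/8)s^3 - (1/8)s^2 - (9/8)s + 9/8
  8·L_2(s) = -(1/2)s^3 - (1/2)s^2 + (9/2)s + 9/2
  8·L_3(s) = (1/6)s^3 + (1/2)s^2 - (1/6)s - 1/2
Adding term by term: -(3/8)s^3 + (3/8)s^2 + (27/8)s + 37/8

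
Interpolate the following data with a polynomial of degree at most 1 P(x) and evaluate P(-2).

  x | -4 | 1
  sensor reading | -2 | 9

L_0(-2) = (-3)/[(-5)] = 3/5
L_1(-2) = (2)/[(5)] = 2/5
Sum: (-2)·(3/5) + 9·(2/5) = 12/5

12/5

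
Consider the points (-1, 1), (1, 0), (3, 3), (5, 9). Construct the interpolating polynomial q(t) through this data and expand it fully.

q(t) = -(1/48)t^3 + (9/16)t^2 - (23/48)t - 1/16

Newton's divided differences:
q[-1,1] = (0 - 1) / (1 - (-1)) = -1/2
q[1,3] = (3 - 0) / (3 - 1) = 3/2
q[3,5] = (9 - 3) / (5 - 3) = 3
q[-1,1,3] = (3/2 - (-1/2)) / (3 - (-1)) = 1/2
q[1,3,5] = (3 - 3/2) / (5 - 1) = 3/8
q[-1,1,3,5] = (3/8 - 1/2) / (5 - (-1)) = -1/48
q(t) = 1 + (-1/2)·(t + 1) + (1/2)·(t + 1)(t - 1) + (-1/48)·(t + 1)(t - 1)(t - 3)
Expanding: q(t) = -(1/48)t^3 + (9/16)t^2 - (23/48)t - 1/16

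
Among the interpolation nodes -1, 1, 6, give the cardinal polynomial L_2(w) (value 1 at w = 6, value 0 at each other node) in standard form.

L_2(w) = (w + 1)(w - 1) / [(7)·(5)]
       = (w^2 - 1) / (35)

L_2(w) = (1/35)w^2 - 1/35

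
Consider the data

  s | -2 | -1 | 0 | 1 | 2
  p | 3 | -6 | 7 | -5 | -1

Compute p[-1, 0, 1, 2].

p[-1,0] = (7 - (-6)) / (0 - (-1)) = 13
p[0,1] = (-5 - 7) / (1 - 0) = -12
p[1,2] = (-1 - (-5)) / (2 - 1) = 4
p[-1,0,1] = (-12 - 13) / (1 - (-1)) = -25/2
p[0,1,2] = (4 - (-12)) / (2 - 0) = 8
p[-1,0,1,2] = (8 - (-25/2)) / (2 - (-1)) = 41/6

41/6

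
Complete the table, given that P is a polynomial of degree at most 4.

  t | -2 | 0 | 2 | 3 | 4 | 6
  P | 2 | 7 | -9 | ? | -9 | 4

-47/4

The 5 known values determine P uniquely (degree ≤ 4).
Evaluate each Lagrange basis at t = 3:
L_0(3) = (3)·(1)·(-1)·(-3)/[(-2)·(-4)·(-6)·(-8)] = 3/128
L_1(3) = (5)·(1)·(-1)·(-3)/[(2)·(-2)·(-4)·(-6)] = -5/32
L_2(3) = (5)·(3)·(-1)·(-3)/[(4)·(2)·(-2)·(-4)] = 45/64
L_3(3) = (5)·(3)·(1)·(-3)/[(6)·(4)·(2)·(-2)] = 15/32
L_4(3) = (5)·(3)·(1)·(-1)/[(8)·(6)·(4)·(2)] = -5/128
Sum: 2·(3/128) + 7·(-5/32) + (-9)·(45/64) + (-9)·(15/32) + 4·(-5/128) = -47/4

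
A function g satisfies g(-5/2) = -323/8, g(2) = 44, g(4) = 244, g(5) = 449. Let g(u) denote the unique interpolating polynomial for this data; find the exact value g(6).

L_0(6) = (4)·(2)·(1)/[(-9/2)·(-13/2)·(-15/2)] = -64/1755
L_1(6) = (17/2)·(2)·(1)/[(9/2)·(-2)·(-3)] = 17/27
L_2(6) = (17/2)·(4)·(1)/[(13/2)·(2)·(-1)] = -34/13
L_3(6) = (17/2)·(4)·(2)/[(15/2)·(3)·(1)] = 136/45
Sum: (-323/8)·(-64/1755) + 44·(17/27) + 244·(-34/13) + 449·(136/45) = 748

748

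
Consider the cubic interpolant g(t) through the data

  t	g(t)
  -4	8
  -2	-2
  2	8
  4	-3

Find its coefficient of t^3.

-31/96

Build the Lagrange basis polynomials:
L_0(t) = (t + 2)(t - 2)(t - 4) / [-96] = -(1/96)t^3 + (1/24)t^2 + (1/24)t - 1/6
L_1(t) = (t + 4)(t - 2)(t - 4) / [48] = (1/48)t^3 - (1/24)t^2 - (1/3)t + 2/3
L_2(t) = (t + 4)(t + 2)(t - 4) / [-48] = -(1/48)t^3 - (1/24)t^2 + (1/3)t + 2/3
L_3(t) = (t + 4)(t + 2)(t - 2) / [96] = (1/96)t^3 + (1/24)t^2 - (1/24)t - 1/6
g(t) = 8·L_0 + (-2)·L_1 + 8·L_2 + (-3)·L_3
Only the coefficient of t^3 is needed; take it from each L_i and combine:
8·(-1/96) + (-2)·(1/48) + 8·(-1/48) + (-3)·(1/96) = -31/96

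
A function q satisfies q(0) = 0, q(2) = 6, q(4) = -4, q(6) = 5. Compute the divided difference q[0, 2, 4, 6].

q[0,2] = (6 - 0) / (2 - 0) = 3
q[2,4] = (-4 - 6) / (4 - 2) = -5
q[4,6] = (5 - (-4)) / (6 - 4) = 9/2
q[0,2,4] = (-5 - 3) / (4 - 0) = -2
q[2,4,6] = (9/2 - (-5)) / (6 - 2) = 19/8
q[0,2,4,6] = (19/8 - (-2)) / (6 - 0) = 35/48

35/48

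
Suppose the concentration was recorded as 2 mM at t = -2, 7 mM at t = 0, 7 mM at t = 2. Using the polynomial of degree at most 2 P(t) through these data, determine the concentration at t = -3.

L_0(-3) = (-3)·(-5)/[(-2)·(-4)] = 15/8
L_1(-3) = (-1)·(-5)/[(2)·(-2)] = -5/4
L_2(-3) = (-1)·(-3)/[(4)·(2)] = 3/8
Sum: 2·(15/8) + 7·(-5/4) + 7·(3/8) = -19/8

-19/8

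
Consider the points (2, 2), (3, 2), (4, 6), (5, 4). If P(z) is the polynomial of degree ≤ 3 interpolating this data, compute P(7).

-58

L_0(7) = (4)·(3)·(2)/[(-1)·(-2)·(-3)] = -4
L_1(7) = (5)·(3)·(2)/[(1)·(-1)·(-2)] = 15
L_2(7) = (5)·(4)·(2)/[(2)·(1)·(-1)] = -20
L_3(7) = (5)·(4)·(3)/[(3)·(2)·(1)] = 10
Sum: 2·(-4) + 2·(15) + 6·(-20) + 4·(10) = -58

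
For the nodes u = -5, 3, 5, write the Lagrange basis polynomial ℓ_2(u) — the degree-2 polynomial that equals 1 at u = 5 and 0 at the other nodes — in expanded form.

ℓ_2(u) = (1/20)u^2 + (1/10)u - 3/4

ℓ_2(u) = (u + 5)(u - 3) / [(10)·(2)]
       = (u^2 + 2u - 15) / (20)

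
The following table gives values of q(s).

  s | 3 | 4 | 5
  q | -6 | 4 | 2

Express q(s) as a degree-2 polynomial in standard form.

Build the Lagrange basis polynomials:
L_0(s) = (s - 4)(s - 5) / [2] = (1/2)s^2 - (9/2)s + 10
L_1(s) = (s - 3)(s - 5) / [-1] = -s^2 + 8s - 15
L_2(s) = (s - 3)(s - 4) / [2] = (1/2)s^2 - (7/2)s + 6
q(s) = (-6)·L_0 + 4·L_1 + 2·L_2
  (-6)·L_0(s) = -3s^2 + 27s - 60
  4·L_1(s) = -4s^2 + 32s - 60
  2·L_2(s) = s^2 - 7s + 12
Adding term by term: -6s^2 + 52s - 108

q(s) = -6s^2 + 52s - 108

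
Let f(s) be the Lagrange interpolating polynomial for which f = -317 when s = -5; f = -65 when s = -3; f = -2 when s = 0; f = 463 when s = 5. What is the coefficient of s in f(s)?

L_0(s) = (s + 3)s(s - 5) / [-100] = -(1/100)s^3 + (1/50)s^2 + (3/20)s
L_1(s) = (s + 5)s(s - 5) / [48] = (1/48)s^3 - (25/48)s
L_2(s) = (s + 5)(s + 3)(s - 5) / [-75] = -(1/75)s^3 - (1/25)s^2 + (1/3)s + 1
L_3(s) = (s + 5)(s + 3)s / [400] = (1/400)s^3 + (1/50)s^2 + (3/80)s
f(s) = (-317)·L_0 + (-65)·L_1 + (-2)·L_2 + 463·L_3
Only the coefficient of s is needed; take it from each L_i and combine:
(-317)·(3/20) + (-65)·(-25/48) + (-2)·(1/3) + 463·(3/80) = 3

3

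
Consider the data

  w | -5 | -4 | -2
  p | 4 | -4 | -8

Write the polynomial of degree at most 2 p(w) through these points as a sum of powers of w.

Build the Lagrange basis polynomials:
L_0(w) = (w + 4)(w + 2) / [3] = (1/3)w^2 + 2w + 8/3
L_1(w) = (w + 5)(w + 2) / [-2] = -(1/2)w^2 - (7/2)w - 5
L_2(w) = (w + 5)(w + 4) / [6] = (1/6)w^2 + (3/2)w + 10/3
p(w) = 4·L_0 + (-4)·L_1 + (-8)·L_2
  4·L_0(w) = (4/3)w^2 + 8w + 32/3
  (-4)·L_1(w) = 2w^2 + 14w + 20
  (-8)·L_2(w) = -(4/3)w^2 - 12w - 80/3
Adding term by term: 2w^2 + 10w + 4

p(w) = 2w^2 + 10w + 4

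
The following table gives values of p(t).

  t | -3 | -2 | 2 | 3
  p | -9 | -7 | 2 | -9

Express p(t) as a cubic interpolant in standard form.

p(t) = -(9/20)t^3 - (13/10)t^2 + (81/20)t + 27/10

Newton's divided differences:
p[-3,-2] = (-7 - (-9)) / (-2 - (-3)) = 2
p[-2,2] = (2 - (-7)) / (2 - (-2)) = 9/4
p[2,3] = (-9 - 2) / (3 - 2) = -11
p[-3,-2,2] = (9/4 - 2) / (2 - (-3)) = 1/20
p[-2,2,3] = (-11 - 9/4) / (3 - (-2)) = -53/20
p[-3,-2,2,3] = (-53/20 - 1/20) / (3 - (-3)) = -9/20
p(t) = -9 + 2·(t + 3) + (1/20)·(t + 3)(t + 2) + (-9/20)·(t + 3)(t + 2)(t - 2)
Expanding: p(t) = -(9/20)t^3 - (13/10)t^2 + (81/20)t + 27/10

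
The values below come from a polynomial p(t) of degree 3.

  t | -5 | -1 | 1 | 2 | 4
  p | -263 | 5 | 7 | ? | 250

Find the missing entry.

38

The 4 known values determine p uniquely (degree ≤ 3).
Evaluate each Lagrange basis at t = 2:
L_0(2) = (3)·(1)·(-2)/[(-4)·(-6)·(-9)] = 1/36
L_1(2) = (7)·(1)·(-2)/[(4)·(-2)·(-5)] = -7/20
L_2(2) = (7)·(3)·(-2)/[(6)·(2)·(-3)] = 7/6
L_3(2) = (7)·(3)·(1)/[(9)·(5)·(3)] = 7/45
Sum: (-263)·(1/36) + 5·(-7/20) + 7·(7/6) + 250·(7/45) = 38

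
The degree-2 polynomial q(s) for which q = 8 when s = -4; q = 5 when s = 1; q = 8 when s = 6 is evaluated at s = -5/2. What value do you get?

647/100

L_0(-5/2) = (-7/2)·(-17/2)/[(-5)·(-10)] = 119/200
L_1(-5/2) = (3/2)·(-17/2)/[(5)·(-5)] = 51/100
L_2(-5/2) = (3/2)·(-7/2)/[(10)·(5)] = -21/200
Sum: 8·(119/200) + 5·(51/100) + 8·(-21/200) = 647/100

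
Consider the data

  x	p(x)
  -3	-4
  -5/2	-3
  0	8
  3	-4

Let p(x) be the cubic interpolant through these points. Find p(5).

Using Newton's divided-difference form:
p[-3,-5/2] = (-3 - (-4)) / (-5/2 - (-3)) = 2
p[-5/2,0] = (8 - (-3)) / (0 - (-5/2)) = 22/5
p[0,3] = (-4 - 8) / (3 - 0) = -4
p[-3,-5/2,0] = (22/5 - 2) / (0 - (-3)) = 4/5
p[-5/2,0,3] = (-4 - 22/5) / (3 - (-5/2)) = -84/55
p[-3,-5/2,0,3] = (-84/55 - 4/5) / (3 - (-3)) = -64/165
p(5) = -4 + 2·(8) + (4/5)·(8)·(15/2) + (-64/165)·(8)·(15/2)·(5) = -620/11

-620/11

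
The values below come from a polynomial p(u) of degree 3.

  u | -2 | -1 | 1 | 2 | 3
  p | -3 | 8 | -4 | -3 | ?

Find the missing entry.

56/3

The 4 known values determine p uniquely (degree ≤ 3).
Evaluate each Lagrange basis at u = 3:
L_0(3) = (4)·(2)·(1)/[(-1)·(-3)·(-4)] = -2/3
L_1(3) = (5)·(2)·(1)/[(1)·(-2)·(-3)] = 5/3
L_2(3) = (5)·(4)·(1)/[(3)·(2)·(-1)] = -10/3
L_3(3) = (5)·(4)·(2)/[(4)·(3)·(1)] = 10/3
Sum: (-3)·(-2/3) + 8·(5/3) + (-4)·(-10/3) + (-3)·(10/3) = 56/3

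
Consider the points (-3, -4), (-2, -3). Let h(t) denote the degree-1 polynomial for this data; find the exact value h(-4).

Evaluate each Lagrange basis at t = -4:
L_0(-4) = (-2)/[(-1)] = 2
L_1(-4) = (-1)/[(1)] = -1
Sum: (-4)·(2) + (-3)·(-1) = -5

-5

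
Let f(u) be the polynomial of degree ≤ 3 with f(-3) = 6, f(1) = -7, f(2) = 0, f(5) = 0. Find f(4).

Evaluate each Lagrange basis at u = 4:
L_0(4) = (3)·(2)·(-1)/[(-4)·(-5)·(-8)] = 3/80
L_1(4) = (7)·(2)·(-1)/[(4)·(-1)·(-4)] = -7/8
L_2(4) = (7)·(3)·(-1)/[(5)·(1)·(-3)] = 7/5
L_3(4) = (7)·(3)·(2)/[(8)·(4)·(3)] = 7/16
Sum: 6·(3/80) + (-7)·(-7/8) + 0 + 0 = 127/20

127/20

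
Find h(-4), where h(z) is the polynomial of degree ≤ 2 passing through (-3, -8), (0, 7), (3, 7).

Evaluate each Lagrange basis at z = -4:
L_0(-4) = (-4)·(-7)/[(-3)·(-6)] = 14/9
L_1(-4) = (-1)·(-7)/[(3)·(-3)] = -7/9
L_2(-4) = (-1)·(-4)/[(6)·(3)] = 2/9
Sum: (-8)·(14/9) + 7·(-7/9) + 7·(2/9) = -49/3

-49/3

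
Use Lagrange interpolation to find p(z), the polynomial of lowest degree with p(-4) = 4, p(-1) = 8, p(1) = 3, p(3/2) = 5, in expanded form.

Build the Lagrange basis polynomials:
L_0(z) = (z + 1)(z - 1)(z - 3/2) / [-165/2] = -(2/165)z^3 + (1/55)z^2 + (2/165)z - 1/55
L_1(z) = (z + 4)(z - 1)(z - 3/2) / [15] = (1/15)z^3 + (1/10)z^2 - (17/30)z + 2/5
L_2(z) = (z + 4)(z + 1)(z - 3/2) / [-5] = -(1/5)z^3 - (7/10)z^2 + (7/10)z + 6/5
L_3(z) = (z + 4)(z + 1)(z - 1) / [55/8] = (8/55)z^3 + (32/55)z^2 - (8/55)z - 32/55
p(z) = 4·L_0 + 8·L_1 + 3·L_2 + 5·L_3
  4·L_0(z) = -(8/165)z^3 + (4/55)z^2 + (8/165)z - 4/55
  8·L_1(z) = (8/15)z^3 + (4/5)z^2 - (68/15)z + 16/5
  3·L_2(z) = -(3/5)z^3 - (21/10)z^2 + (21/10)z + 18/5
  5·L_3(z) = (8/11)z^3 + (32/11)z^2 - (8/11)z - 32/11
Adding term by term: (101/165)z^3 + (37/22)z^2 - (1027/330)z + 42/11

p(z) = (101/165)z^3 + (37/22)z^2 - (1027/330)z + 42/11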